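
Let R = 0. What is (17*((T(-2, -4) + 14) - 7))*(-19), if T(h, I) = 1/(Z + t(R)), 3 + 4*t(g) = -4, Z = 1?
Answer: -5491/3 ≈ -1830.3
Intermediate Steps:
t(g) = -7/4 (t(g) = -¾ + (¼)*(-4) = -¾ - 1 = -7/4)
T(h, I) = -4/3 (T(h, I) = 1/(1 - 7/4) = 1/(-¾) = -4/3)
(17*((T(-2, -4) + 14) - 7))*(-19) = (17*((-4/3 + 14) - 7))*(-19) = (17*(38/3 - 7))*(-19) = (17*(17/3))*(-19) = (289/3)*(-19) = -5491/3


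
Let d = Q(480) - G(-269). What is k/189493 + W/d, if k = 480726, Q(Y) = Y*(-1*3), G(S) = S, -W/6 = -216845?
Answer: -245980727364/221896303 ≈ -1108.5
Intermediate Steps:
W = 1301070 (W = -6*(-216845) = 1301070)
Q(Y) = -3*Y (Q(Y) = Y*(-3) = -3*Y)
d = -1171 (d = -3*480 - 1*(-269) = -1440 + 269 = -1171)
k/189493 + W/d = 480726/189493 + 1301070/(-1171) = 480726*(1/189493) + 1301070*(-1/1171) = 480726/189493 - 1301070/1171 = -245980727364/221896303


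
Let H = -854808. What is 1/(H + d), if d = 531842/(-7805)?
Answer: -7805/6672308282 ≈ -1.1698e-6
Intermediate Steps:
d = -531842/7805 (d = 531842*(-1/7805) = -531842/7805 ≈ -68.141)
1/(H + d) = 1/(-854808 - 531842/7805) = 1/(-6672308282/7805) = -7805/6672308282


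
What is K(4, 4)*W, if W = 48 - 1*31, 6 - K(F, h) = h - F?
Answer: 102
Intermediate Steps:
K(F, h) = 6 + F - h (K(F, h) = 6 - (h - F) = 6 + (F - h) = 6 + F - h)
W = 17 (W = 48 - 31 = 17)
K(4, 4)*W = (6 + 4 - 1*4)*17 = (6 + 4 - 4)*17 = 6*17 = 102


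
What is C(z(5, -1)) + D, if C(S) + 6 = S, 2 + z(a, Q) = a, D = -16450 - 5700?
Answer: -22153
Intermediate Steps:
D = -22150
z(a, Q) = -2 + a
C(S) = -6 + S
C(z(5, -1)) + D = (-6 + (-2 + 5)) - 22150 = (-6 + 3) - 22150 = -3 - 22150 = -22153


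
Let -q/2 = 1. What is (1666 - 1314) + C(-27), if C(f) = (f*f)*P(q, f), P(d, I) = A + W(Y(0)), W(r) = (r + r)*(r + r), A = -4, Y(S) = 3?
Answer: 23680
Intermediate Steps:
q = -2 (q = -2*1 = -2)
W(r) = 4*r² (W(r) = (2*r)*(2*r) = 4*r²)
P(d, I) = 32 (P(d, I) = -4 + 4*3² = -4 + 4*9 = -4 + 36 = 32)
C(f) = 32*f² (C(f) = (f*f)*32 = f²*32 = 32*f²)
(1666 - 1314) + C(-27) = (1666 - 1314) + 32*(-27)² = 352 + 32*729 = 352 + 23328 = 23680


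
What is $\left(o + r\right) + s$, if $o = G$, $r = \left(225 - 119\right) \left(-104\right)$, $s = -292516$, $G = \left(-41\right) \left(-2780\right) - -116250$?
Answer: $-73310$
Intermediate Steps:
$G = 230230$ ($G = 113980 + 116250 = 230230$)
$r = -11024$ ($r = 106 \left(-104\right) = -11024$)
$o = 230230$
$\left(o + r\right) + s = \left(230230 - 11024\right) - 292516 = 219206 - 292516 = -73310$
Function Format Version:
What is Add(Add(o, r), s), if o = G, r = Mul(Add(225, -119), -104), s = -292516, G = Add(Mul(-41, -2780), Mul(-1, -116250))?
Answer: -73310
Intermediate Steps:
G = 230230 (G = Add(113980, 116250) = 230230)
r = -11024 (r = Mul(106, -104) = -11024)
o = 230230
Add(Add(o, r), s) = Add(Add(230230, -11024), -292516) = Add(219206, -292516) = -73310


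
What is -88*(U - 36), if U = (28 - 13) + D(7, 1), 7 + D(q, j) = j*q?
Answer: 1848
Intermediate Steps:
D(q, j) = -7 + j*q
U = 15 (U = (28 - 13) + (-7 + 1*7) = 15 + (-7 + 7) = 15 + 0 = 15)
-88*(U - 36) = -88*(15 - 36) = -88*(-21) = 1848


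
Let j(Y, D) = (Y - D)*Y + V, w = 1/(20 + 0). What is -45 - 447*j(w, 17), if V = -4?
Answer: 848733/400 ≈ 2121.8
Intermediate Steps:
w = 1/20 ≈ 0.050000
j(Y, D) = -4 + Y*(Y - D) (j(Y, D) = (Y - D)*Y - 4 = Y*(Y - D) - 4 = -4 + Y*(Y - D))
-45 - 447*j(w, 17) = -45 - 447*(-4 + (1/20)² - 1*17*1/20) = -45 - 447*(-4 + 1/400 - 17/20) = -45 - 447*(-1939/400) = -45 + 866733/400 = 848733/400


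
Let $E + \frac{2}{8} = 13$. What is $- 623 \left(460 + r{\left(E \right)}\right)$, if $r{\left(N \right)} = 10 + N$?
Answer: $- \frac{1203013}{4} \approx -3.0075 \cdot 10^{5}$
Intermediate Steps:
$E = \frac{51}{4}$ ($E = - \frac{1}{4} + 13 = \frac{51}{4} \approx 12.75$)
$- 623 \left(460 + r{\left(E \right)}\right) = - 623 \left(460 + \left(10 + \frac{51}{4}\right)\right) = - 623 \left(460 + \frac{91}{4}\right) = \left(-623\right) \frac{1931}{4} = - \frac{1203013}{4}$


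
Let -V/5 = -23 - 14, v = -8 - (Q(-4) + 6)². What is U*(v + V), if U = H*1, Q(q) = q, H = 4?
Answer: 692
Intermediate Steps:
U = 4 (U = 4*1 = 4)
v = -12 (v = -8 - (-4 + 6)² = -8 - 1*2² = -8 - 1*4 = -8 - 4 = -12)
V = 185 (V = -5*(-23 - 14) = -5*(-37) = 185)
U*(v + V) = 4*(-12 + 185) = 4*173 = 692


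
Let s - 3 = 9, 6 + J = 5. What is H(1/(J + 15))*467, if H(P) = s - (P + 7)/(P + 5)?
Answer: 351651/71 ≈ 4952.8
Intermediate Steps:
J = -1 (J = -6 + 5 = -1)
s = 12 (s = 3 + 9 = 12)
H(P) = 12 - (7 + P)/(5 + P) (H(P) = 12 - (P + 7)/(P + 5) = 12 - (7 + P)/(5 + P))
H(1/(J + 15))*467 = ((53 + 11/(-1 + 15))/(5 + 1/(-1 + 15)))*467 = ((53 + 11/14)/(5 + 1/14))*467 = ((53 + 11*(1/14))/(5 + 1/14))*467 = ((53 + 11/14)/(71/14))*467 = ((14/71)*(753/14))*467 = (753/71)*467 = 351651/71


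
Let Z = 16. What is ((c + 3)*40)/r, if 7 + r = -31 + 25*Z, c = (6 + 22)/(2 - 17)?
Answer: 68/543 ≈ 0.12523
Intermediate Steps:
c = -28/15 (c = 28/(-15) = 28*(-1/15) = -28/15 ≈ -1.8667)
r = 362 (r = -7 + (-31 + 25*16) = -7 + (-31 + 400) = -7 + 369 = 362)
((c + 3)*40)/r = ((-28/15 + 3)*40)/362 = ((17/15)*40)*(1/362) = (136/3)*(1/362) = 68/543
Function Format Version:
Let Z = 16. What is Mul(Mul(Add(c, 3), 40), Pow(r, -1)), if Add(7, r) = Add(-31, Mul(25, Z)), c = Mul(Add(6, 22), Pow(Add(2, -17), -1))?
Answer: Rational(68, 543) ≈ 0.12523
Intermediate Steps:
c = Rational(-28, 15) (c = Mul(28, Pow(-15, -1)) = Mul(28, Rational(-1, 15)) = Rational(-28, 15) ≈ -1.8667)
r = 362 (r = Add(-7, Add(-31, Mul(25, 16))) = Add(-7, Add(-31, 400)) = Add(-7, 369) = 362)
Mul(Mul(Add(c, 3), 40), Pow(r, -1)) = Mul(Mul(Add(Rational(-28, 15), 3), 40), Pow(362, -1)) = Mul(Mul(Rational(17, 15), 40), Rational(1, 362)) = Mul(Rational(136, 3), Rational(1, 362)) = Rational(68, 543)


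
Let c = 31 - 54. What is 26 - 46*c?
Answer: 1084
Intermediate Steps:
c = -23
26 - 46*c = 26 - 46*(-23) = 26 + 1058 = 1084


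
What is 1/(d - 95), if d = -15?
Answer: -1/110 ≈ -0.0090909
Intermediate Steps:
1/(d - 95) = 1/(-15 - 95) = 1/(-110) = -1/110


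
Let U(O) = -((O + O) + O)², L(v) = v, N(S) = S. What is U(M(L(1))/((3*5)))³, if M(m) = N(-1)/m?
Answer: -1/15625 ≈ -6.4000e-5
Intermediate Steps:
M(m) = -1/m
U(O) = -9*O² (U(O) = -(2*O + O)² = -(3*O)² = -9*O²)
U(M(L(1))/((3*5)))³ = (-9*((-1/1)/((3*5)))²)³ = (-9*(-1*1/15)²)³ = (-9*(-1/15)²)³ = (-9*1/225)³ = (-1/25)³ = -1/15625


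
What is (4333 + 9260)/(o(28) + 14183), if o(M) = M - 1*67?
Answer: 13593/14144 ≈ 0.96104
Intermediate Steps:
o(M) = -67 + M (o(M) = M - 67 = -67 + M)
(4333 + 9260)/(o(28) + 14183) = (4333 + 9260)/((-67 + 28) + 14183) = 13593/(-39 + 14183) = 13593/14144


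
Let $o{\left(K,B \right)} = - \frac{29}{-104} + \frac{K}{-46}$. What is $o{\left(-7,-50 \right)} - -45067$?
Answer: $\frac{107801295}{2392} \approx 45067.0$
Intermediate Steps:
$o{\left(K,B \right)} = \frac{29}{104} - \frac{K}{46}$ ($o{\left(K,B \right)} = \left(-29\right) \left(- \frac{1}{104}\right) + K \left(- \frac{1}{46}\right) = \frac{29}{104} - \frac{K}{46}$)
$o{\left(-7,-50 \right)} - -45067 = \left(\frac{29}{104} - - \frac{7}{46}\right) - -45067 = \left(\frac{29}{104} + \frac{7}{46}\right) + 45067 = \frac{1031}{2392} + 45067 = \frac{107801295}{2392}$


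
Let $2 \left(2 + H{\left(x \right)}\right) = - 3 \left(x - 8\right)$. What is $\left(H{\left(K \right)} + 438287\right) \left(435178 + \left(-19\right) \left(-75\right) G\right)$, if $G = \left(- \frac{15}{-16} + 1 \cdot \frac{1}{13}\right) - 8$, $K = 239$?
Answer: $\frac{77468254204623}{416} \approx 1.8622 \cdot 10^{11}$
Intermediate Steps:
$H{\left(x \right)} = 10 - \frac{3 x}{2}$ ($H{\left(x \right)} = -2 + \frac{\left(-3\right) \left(x - 8\right)}{2} = -2 + \frac{\left(-3\right) \left(-8 + x\right)}{2} = -2 + \frac{24 - 3 x}{2} = -2 - \left(-12 + \frac{3 x}{2}\right) = 10 - \frac{3 x}{2}$)
$G = - \frac{1453}{208}$ ($G = \left(\left(-15\right) \left(- \frac{1}{16}\right) + 1 \cdot \frac{1}{13}\right) - 8 = \left(\frac{15}{16} + \frac{1}{13}\right) - 8 = \frac{211}{208} - 8 = - \frac{1453}{208} \approx -6.9856$)
$\left(H{\left(K \right)} + 438287\right) \left(435178 + \left(-19\right) \left(-75\right) G\right) = \left(\left(10 - \frac{717}{2}\right) + 438287\right) \left(435178 + \left(-19\right) \left(-75\right) \left(- \frac{1453}{208}\right)\right) = \left(\left(10 - \frac{717}{2}\right) + 438287\right) \left(435178 + 1425 \left(- \frac{1453}{208}\right)\right) = \left(- \frac{697}{2} + 438287\right) \left(435178 - \frac{2070525}{208}\right) = \frac{875877}{2} \cdot \frac{88446499}{208} = \frac{77468254204623}{416}$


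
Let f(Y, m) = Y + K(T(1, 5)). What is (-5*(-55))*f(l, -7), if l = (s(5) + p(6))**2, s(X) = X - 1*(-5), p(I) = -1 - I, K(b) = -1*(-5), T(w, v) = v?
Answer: 3850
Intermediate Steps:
K(b) = 5
s(X) = 5 + X (s(X) = X + 5 = 5 + X)
l = 9 (l = ((5 + 5) + (-1 - 1*6))**2 = (10 + (-1 - 6))**2 = (10 - 7)**2 = 3**2 = 9)
f(Y, m) = 5 + Y (f(Y, m) = Y + 5 = 5 + Y)
(-5*(-55))*f(l, -7) = (-5*(-55))*(5 + 9) = 275*14 = 3850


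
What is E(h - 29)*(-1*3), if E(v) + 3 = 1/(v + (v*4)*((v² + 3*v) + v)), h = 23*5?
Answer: 23963811/2662646 ≈ 9.0000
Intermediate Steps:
h = 115
E(v) = -3 + 1/(v + 4*v*(v² + 4*v)) (E(v) = -3 + 1/(v + (v*4)*((v² + 3*v) + v)) = -3 + 1/(v + (4*v)*(v² + 4*v)) = -3 + 1/(v + 4*v*(v² + 4*v)))
E(h - 29)*(-1*3) = ((1 - 48*(115 - 29)² - 12*(115 - 29)³ - 3*(115 - 29))/((115 - 29)*(1 + 4*(115 - 29)² + 16*(115 - 29))))*(-1*3) = ((1 - 48*86² - 12*86³ - 3*86)/(86*(1 + 4*86² + 16*86)))*(-3) = ((1 - 48*7396 - 12*636056 - 258)/(86*(1 + 4*7396 + 1376)))*(-3) = ((1 - 355008 - 7632672 - 258)/(86*(1 + 29584 + 1376)))*(-3) = ((1/86)*(-7987937)/30961)*(-3) = ((1/86)*(1/30961)*(-7987937))*(-3) = -7987937/2662646*(-3) = 23963811/2662646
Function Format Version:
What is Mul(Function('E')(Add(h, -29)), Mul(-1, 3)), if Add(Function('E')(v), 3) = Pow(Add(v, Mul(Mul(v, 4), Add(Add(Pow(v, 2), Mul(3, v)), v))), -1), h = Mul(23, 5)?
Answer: Rational(23963811, 2662646) ≈ 9.0000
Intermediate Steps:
h = 115
Function('E')(v) = Add(-3, Pow(Add(v, Mul(4, v, Add(Pow(v, 2), Mul(4, v)))), -1)) (Function('E')(v) = Add(-3, Pow(Add(v, Mul(Mul(v, 4), Add(Add(Pow(v, 2), Mul(3, v)), v))), -1)) = Add(-3, Pow(Add(v, Mul(Mul(4, v), Add(Pow(v, 2), Mul(4, v)))), -1)) = Add(-3, Pow(Add(v, Mul(4, v, Add(Pow(v, 2), Mul(4, v)))), -1)))
Mul(Function('E')(Add(h, -29)), Mul(-1, 3)) = Mul(Mul(Pow(Add(115, -29), -1), Pow(Add(1, Mul(4, Pow(Add(115, -29), 2)), Mul(16, Add(115, -29))), -1), Add(1, Mul(-48, Pow(Add(115, -29), 2)), Mul(-12, Pow(Add(115, -29), 3)), Mul(-3, Add(115, -29)))), Mul(-1, 3)) = Mul(Mul(Pow(86, -1), Pow(Add(1, Mul(4, Pow(86, 2)), Mul(16, 86)), -1), Add(1, Mul(-48, Pow(86, 2)), Mul(-12, Pow(86, 3)), Mul(-3, 86))), -3) = Mul(Mul(Rational(1, 86), Pow(Add(1, Mul(4, 7396), 1376), -1), Add(1, Mul(-48, 7396), Mul(-12, 636056), -258)), -3) = Mul(Mul(Rational(1, 86), Pow(Add(1, 29584, 1376), -1), Add(1, -355008, -7632672, -258)), -3) = Mul(Mul(Rational(1, 86), Pow(30961, -1), -7987937), -3) = Mul(Mul(Rational(1, 86), Rational(1, 30961), -7987937), -3) = Mul(Rational(-7987937, 2662646), -3) = Rational(23963811, 2662646)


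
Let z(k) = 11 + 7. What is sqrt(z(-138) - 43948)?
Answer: I*sqrt(43930) ≈ 209.59*I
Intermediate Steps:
z(k) = 18
sqrt(z(-138) - 43948) = sqrt(18 - 43948) = sqrt(-43930) = I*sqrt(43930)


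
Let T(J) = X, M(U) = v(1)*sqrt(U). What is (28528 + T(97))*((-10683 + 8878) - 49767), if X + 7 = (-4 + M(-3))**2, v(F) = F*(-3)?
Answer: -1470317720 - 1237728*I*sqrt(3) ≈ -1.4703e+9 - 2.1438e+6*I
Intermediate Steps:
v(F) = -3*F
M(U) = -3*sqrt(U) (M(U) = (-3*1)*sqrt(U) = -3*sqrt(U))
X = -7 + (-4 - 3*I*sqrt(3))**2 ≈ -18.0 + 41.569*I
T(J) = -18 + 24*I*sqrt(3)
(28528 + T(97))*((-10683 + 8878) - 49767) = (28528 + (-18 + 24*I*sqrt(3)))*((-10683 + 8878) - 49767) = (28510 + 24*I*sqrt(3))*(-1805 - 49767) = (28510 + 24*I*sqrt(3))*(-51572) = -1470317720 - 1237728*I*sqrt(3)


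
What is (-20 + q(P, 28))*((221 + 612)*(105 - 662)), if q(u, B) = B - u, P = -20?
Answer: -12991468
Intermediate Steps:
(-20 + q(P, 28))*((221 + 612)*(105 - 662)) = (-20 + (28 - 1*(-20)))*((221 + 612)*(105 - 662)) = (-20 + (28 + 20))*(833*(-557)) = (-20 + 48)*(-463981) = 28*(-463981) = -12991468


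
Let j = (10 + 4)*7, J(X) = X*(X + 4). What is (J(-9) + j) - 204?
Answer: -61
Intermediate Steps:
J(X) = X*(4 + X)
j = 98 (j = 14*7 = 98)
(J(-9) + j) - 204 = (-9*(4 - 9) + 98) - 204 = (-9*(-5) + 98) - 204 = (45 + 98) - 204 = 143 - 204 = -61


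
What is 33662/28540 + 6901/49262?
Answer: 231901498/175742185 ≈ 1.3196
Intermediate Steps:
33662/28540 + 6901/49262 = 33662*(1/28540) + 6901*(1/49262) = 16831/14270 + 6901/49262 = 231901498/175742185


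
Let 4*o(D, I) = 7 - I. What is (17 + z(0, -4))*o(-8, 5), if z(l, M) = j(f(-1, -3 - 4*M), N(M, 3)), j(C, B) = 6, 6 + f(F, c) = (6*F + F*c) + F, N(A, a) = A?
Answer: 23/2 ≈ 11.500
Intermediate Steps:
f(F, c) = -6 + 7*F + F*c (f(F, c) = -6 + ((6*F + F*c) + F) = -6 + (7*F + F*c) = -6 + 7*F + F*c)
z(l, M) = 6
o(D, I) = 7/4 - I/4 (o(D, I) = (7 - I)/4 = 7/4 - I/4)
(17 + z(0, -4))*o(-8, 5) = (17 + 6)*(7/4 - 1/4*5) = 23*(7/4 - 5/4) = 23*(1/2) = 23/2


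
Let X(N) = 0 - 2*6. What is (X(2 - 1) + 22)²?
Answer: 100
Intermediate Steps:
X(N) = -12 (X(N) = 0 - 12 = -12)
(X(2 - 1) + 22)² = (-12 + 22)² = 10² = 100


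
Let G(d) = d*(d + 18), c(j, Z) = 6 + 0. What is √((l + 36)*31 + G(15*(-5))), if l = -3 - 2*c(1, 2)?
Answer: √4926 ≈ 70.185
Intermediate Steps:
c(j, Z) = 6
l = -15 (l = -3 - 2*6 = -3 - 12 = -15)
G(d) = d*(18 + d)
√((l + 36)*31 + G(15*(-5))) = √((-15 + 36)*31 + (15*(-5))*(18 + 15*(-5))) = √(21*31 - 75*(18 - 75)) = √(651 - 75*(-57)) = √(651 + 4275) = √4926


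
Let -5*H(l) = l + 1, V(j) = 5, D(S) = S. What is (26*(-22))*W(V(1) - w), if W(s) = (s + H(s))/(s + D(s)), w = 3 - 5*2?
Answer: -6721/30 ≈ -224.03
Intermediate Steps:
w = -7 (w = 3 - 10 = -7)
H(l) = -⅕ - l/5 (H(l) = -(l + 1)/5 = -(1 + l)/5 = -⅕ - l/5)
W(s) = (-⅕ + 4*s/5)/(2*s) (W(s) = (s + (-⅕ - s/5))/(s + s) = (-⅕ + 4*s/5)/((2*s)) = (-⅕ + 4*s/5)*(1/(2*s)) = (-⅕ + 4*s/5)/(2*s))
(26*(-22))*W(V(1) - w) = (26*(-22))*((-1 + 4*(5 - 1*(-7)))/(10*(5 - 1*(-7)))) = -286*(-1 + 4*(5 + 7))/(5*(5 + 7)) = -286*(-1 + 4*12)/(5*12) = -286*(-1 + 48)/(5*12) = -286*47/(5*12) = -572*47/120 = -6721/30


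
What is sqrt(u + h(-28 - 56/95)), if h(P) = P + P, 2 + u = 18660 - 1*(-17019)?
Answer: 3*sqrt(35718765)/95 ≈ 188.73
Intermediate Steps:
u = 35677 (u = -2 + (18660 - 1*(-17019)) = -2 + (18660 + 17019) = -2 + 35679 = 35677)
h(P) = 2*P
sqrt(u + h(-28 - 56/95)) = sqrt(35677 + 2*(-28 - 56/95)) = sqrt(35677 + 2*(-2716/95)) = sqrt(35677 - 5432/95) = sqrt(3383883/95) = 3*sqrt(35718765)/95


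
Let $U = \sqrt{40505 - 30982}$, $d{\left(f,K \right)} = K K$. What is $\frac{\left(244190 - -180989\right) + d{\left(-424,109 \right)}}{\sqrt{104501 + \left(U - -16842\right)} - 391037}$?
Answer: $- \frac{437060}{391037 - \sqrt{121343 + \sqrt{9523}}} \approx -1.1187$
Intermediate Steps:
$d{\left(f,K \right)} = K^{2}$
$U = \sqrt{9523}$ ($U = \sqrt{40505 - 30982} = \sqrt{9523} \approx 97.586$)
$\frac{\left(244190 - -180989\right) + d{\left(-424,109 \right)}}{\sqrt{104501 + \left(U - -16842\right)} - 391037} = \frac{\left(244190 - -180989\right) + 109^{2}}{\sqrt{104501 + \left(\sqrt{9523} - -16842\right)} - 391037} = \frac{\left(244190 + 180989\right) + 11881}{\sqrt{104501 + \left(\sqrt{9523} + 16842\right)} - 391037} = \frac{425179 + 11881}{\sqrt{104501 + \left(16842 + \sqrt{9523}\right)} - 391037} = \frac{437060}{\sqrt{121343 + \sqrt{9523}} - 391037} = \frac{437060}{-391037 + \sqrt{121343 + \sqrt{9523}}}$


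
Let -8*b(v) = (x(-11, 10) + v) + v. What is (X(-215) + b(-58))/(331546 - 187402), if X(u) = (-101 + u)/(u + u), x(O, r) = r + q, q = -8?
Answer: 1841/17709120 ≈ 0.00010396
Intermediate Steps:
x(O, r) = -8 + r (x(O, r) = r - 8 = -8 + r)
b(v) = -¼ - v/4 (b(v) = -(((-8 + 10) + v) + v)/8 = -((2 + v) + v)/8 = -(2 + 2*v)/8 = -¼ - v/4)
X(u) = (-101 + u)/(2*u) (X(u) = (-101 + u)/((2*u)) = (-101 + u)*(1/(2*u)) = (-101 + u)/(2*u))
(X(-215) + b(-58))/(331546 - 187402) = ((½)*(-101 - 215)/(-215) + (-¼ - ¼*(-58)))/(331546 - 187402) = ((½)*(-1/215)*(-316) + (-¼ + 29/2))/144144 = (158/215 + 57/4)*(1/144144) = (12887/860)*(1/144144) = 1841/17709120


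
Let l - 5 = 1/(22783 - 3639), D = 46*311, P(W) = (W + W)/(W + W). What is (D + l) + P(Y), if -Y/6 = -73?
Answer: 273988929/19144 ≈ 14312.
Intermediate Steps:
Y = 438 (Y = -6*(-73) = 438)
P(W) = 1 (P(W) = (2*W)/((2*W)) = (2*W)*(1/(2*W)) = 1)
D = 14306
l = 95721/19144 (l = 5 + 1/(22783 - 3639) = 5 + 1/19144 = 95721/19144 ≈ 5.0001)
(D + l) + P(Y) = (14306 + 95721/19144) + 1 = 273969785/19144 + 1 = 273988929/19144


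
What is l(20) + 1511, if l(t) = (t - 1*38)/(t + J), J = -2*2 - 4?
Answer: 3019/2 ≈ 1509.5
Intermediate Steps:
J = -8 (J = -4 - 4 = -8)
l(t) = (-38 + t)/(-8 + t) (l(t) = (t - 1*38)/(t - 8) = (t - 38)/(-8 + t) = (-38 + t)/(-8 + t))
l(20) + 1511 = (-38 + 20)/(-8 + 20) + 1511 = -18/12 + 1511 = (1/12)*(-18) + 1511 = -3/2 + 1511 = 3019/2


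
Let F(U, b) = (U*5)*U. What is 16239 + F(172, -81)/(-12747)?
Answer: 206850613/12747 ≈ 16227.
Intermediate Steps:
F(U, b) = 5*U² (F(U, b) = (5*U)*U = 5*U²)
16239 + F(172, -81)/(-12747) = 16239 + (5*172²)/(-12747) = 16239 + (5*29584)*(-1/12747) = 16239 + 147920*(-1/12747) = 16239 - 147920/12747 = 206850613/12747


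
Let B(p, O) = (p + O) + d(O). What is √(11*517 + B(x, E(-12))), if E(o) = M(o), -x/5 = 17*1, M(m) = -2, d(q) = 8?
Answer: 2*√1402 ≈ 74.887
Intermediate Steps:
x = -85 ≈ -85.000
E(o) = -2
B(p, O) = 8 + O + p (B(p, O) = (p + O) + 8 = (O + p) + 8 = 8 + O + p)
√(11*517 + B(x, E(-12))) = √(11*517 + (8 - 2 - 85)) = √(5687 - 79) = √5608 = 2*√1402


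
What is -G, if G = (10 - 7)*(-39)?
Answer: 117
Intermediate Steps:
G = -117 (G = 3*(-39) = -117)
-G = -1*(-117) = 117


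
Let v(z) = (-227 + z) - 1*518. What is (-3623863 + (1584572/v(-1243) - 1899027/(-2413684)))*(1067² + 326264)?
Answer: -200540256589671339/37772 ≈ -5.3092e+12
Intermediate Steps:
v(z) = -745 + z (v(z) = (-227 + z) - 518 = -745 + z)
(-3623863 + (1584572/v(-1243) - 1899027/(-2413684)))*(1067² + 326264) = (-3623863 + (1584572/(-745 - 1243) - 1899027/(-2413684)))*(1067² + 326264) = (-3623863 + (1584572/(-1988) - 1899027*(-1/2413684)))*(1138489 + 326264) = (-3623863 + (1584572*(-1/1988) + 146079/185668))*1464753 = (-3623863 + (-396143/497 + 146079/185668))*1464753 = (-3623863 - 10496925323/13182428)*1464753 = -47781810004687/13182428*1464753 = -200540256589671339/37772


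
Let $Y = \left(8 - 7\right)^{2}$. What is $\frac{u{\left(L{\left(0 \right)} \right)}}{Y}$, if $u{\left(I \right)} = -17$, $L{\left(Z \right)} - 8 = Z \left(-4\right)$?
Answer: $-17$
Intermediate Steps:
$L{\left(Z \right)} = 8 - 4 Z$ ($L{\left(Z \right)} = 8 + Z \left(-4\right) = 8 - 4 Z$)
$Y = 1$ ($Y = 1^{2} = 1$)
$\frac{u{\left(L{\left(0 \right)} \right)}}{Y} = - \frac{17}{1} = \left(-17\right) 1 = -17$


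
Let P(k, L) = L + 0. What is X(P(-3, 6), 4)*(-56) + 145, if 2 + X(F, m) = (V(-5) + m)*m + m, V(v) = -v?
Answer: -1983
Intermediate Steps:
P(k, L) = L
X(F, m) = -2 + m + m*(5 + m) (X(F, m) = -2 + ((-1*(-5) + m)*m + m) = -2 + ((5 + m)*m + m) = -2 + (m*(5 + m) + m) = -2 + (m + m*(5 + m)) = -2 + m + m*(5 + m))
X(P(-3, 6), 4)*(-56) + 145 = (-2 + 4² + 6*4)*(-56) + 145 = (-2 + 16 + 24)*(-56) + 145 = 38*(-56) + 145 = -2128 + 145 = -1983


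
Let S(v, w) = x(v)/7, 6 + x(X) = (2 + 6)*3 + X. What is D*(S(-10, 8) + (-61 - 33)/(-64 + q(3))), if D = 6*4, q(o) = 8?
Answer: 474/7 ≈ 67.714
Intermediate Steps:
x(X) = 18 + X (x(X) = -6 + ((2 + 6)*3 + X) = -6 + (8*3 + X) = -6 + (24 + X) = 18 + X)
D = 24
S(v, w) = 18/7 + v/7 (S(v, w) = (18 + v)/7 = (18 + v)*(⅐) = 18/7 + v/7)
D*(S(-10, 8) + (-61 - 33)/(-64 + q(3))) = 24*((18/7 + (⅐)*(-10)) + (-61 - 33)/(-64 + 8)) = 24*((18/7 - 10/7) - 94/(-56)) = 24*(8/7 - 94*(-1/56)) = 24*(8/7 + 47/28) = 24*(79/28) = 474/7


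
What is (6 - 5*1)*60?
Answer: 60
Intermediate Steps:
(6 - 5*1)*60 = (6 - 5)*60 = 1*60 = 60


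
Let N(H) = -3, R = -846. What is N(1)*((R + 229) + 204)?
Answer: 1239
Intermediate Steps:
N(1)*((R + 229) + 204) = -3*((-846 + 229) + 204) = -3*(-617 + 204) = -3*(-413) = 1239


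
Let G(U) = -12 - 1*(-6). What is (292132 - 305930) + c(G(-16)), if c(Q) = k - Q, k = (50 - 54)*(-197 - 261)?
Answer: -11960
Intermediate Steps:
G(U) = -6 (G(U) = -12 + 6 = -6)
k = 1832 (k = -4*(-458) = 1832)
c(Q) = 1832 - Q
(292132 - 305930) + c(G(-16)) = (292132 - 305930) + (1832 - 1*(-6)) = -13798 + (1832 + 6) = -13798 + 1838 = -11960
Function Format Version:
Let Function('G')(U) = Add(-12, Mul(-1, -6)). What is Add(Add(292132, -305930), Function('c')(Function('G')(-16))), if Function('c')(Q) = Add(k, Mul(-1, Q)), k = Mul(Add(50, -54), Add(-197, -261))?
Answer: -11960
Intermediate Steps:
Function('G')(U) = -6 (Function('G')(U) = Add(-12, 6) = -6)
k = 1832 (k = Mul(-4, -458) = 1832)
Function('c')(Q) = Add(1832, Mul(-1, Q))
Add(Add(292132, -305930), Function('c')(Function('G')(-16))) = Add(Add(292132, -305930), Add(1832, Mul(-1, -6))) = Add(-13798, Add(1832, 6)) = Add(-13798, 1838) = -11960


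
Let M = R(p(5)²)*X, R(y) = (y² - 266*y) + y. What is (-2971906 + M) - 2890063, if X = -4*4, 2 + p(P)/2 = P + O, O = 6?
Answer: -6167825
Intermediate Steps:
p(P) = 8 + 2*P (p(P) = -4 + 2*(P + 6) = -4 + 2*(6 + P) = -4 + (12 + 2*P) = 8 + 2*P)
R(y) = y² - 265*y
X = -16
M = -305856 (M = ((8 + 2*5)²*(-265 + (8 + 2*5)²))*(-16) = ((8 + 10)²*(-265 + (8 + 10)²))*(-16) = (18²*(-265 + 18²))*(-16) = (324*(-265 + 324))*(-16) = (324*59)*(-16) = 19116*(-16) = -305856)
(-2971906 + M) - 2890063 = (-2971906 - 305856) - 2890063 = -3277762 - 2890063 = -6167825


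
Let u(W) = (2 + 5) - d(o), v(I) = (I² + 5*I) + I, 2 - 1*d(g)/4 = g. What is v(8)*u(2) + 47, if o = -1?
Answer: -513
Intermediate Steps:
d(g) = 8 - 4*g
v(I) = I² + 6*I
u(W) = -5 (u(W) = (2 + 5) - (8 - 4*(-1)) = 7 - (8 + 4) = 7 - 1*12 = 7 - 12 = -5)
v(8)*u(2) + 47 = (8*(6 + 8))*(-5) + 47 = (8*14)*(-5) + 47 = 112*(-5) + 47 = -560 + 47 = -513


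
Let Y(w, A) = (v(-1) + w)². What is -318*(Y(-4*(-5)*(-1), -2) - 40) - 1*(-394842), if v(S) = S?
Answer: 267324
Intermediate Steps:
Y(w, A) = (-1 + w)²
-318*(Y(-4*(-5)*(-1), -2) - 40) - 1*(-394842) = -318*((-1 - 4*(-5)*(-1))² - 40) - 1*(-394842) = -318*((-1 + 20*(-1))² - 40) + 394842 = -318*((-1 - 20)² - 40) + 394842 = -318*((-21)² - 40) + 394842 = -318*(441 - 40) + 394842 = -318*401 + 394842 = -127518 + 394842 = 267324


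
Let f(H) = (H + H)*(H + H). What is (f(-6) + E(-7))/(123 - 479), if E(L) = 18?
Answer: -81/178 ≈ -0.45506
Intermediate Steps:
f(H) = 4*H**2 (f(H) = (2*H)*(2*H) = 4*H**2)
(f(-6) + E(-7))/(123 - 479) = (4*(-6)**2 + 18)/(123 - 479) = (4*36 + 18)/(-356) = (144 + 18)*(-1/356) = 162*(-1/356) = -81/178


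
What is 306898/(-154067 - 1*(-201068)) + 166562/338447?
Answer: 111697287968/15907347447 ≈ 7.0217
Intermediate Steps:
306898/(-154067 - 1*(-201068)) + 166562/338447 = 306898/(-154067 + 201068) + 166562*(1/338447) = 306898/47001 + 166562/338447 = 111697287968/15907347447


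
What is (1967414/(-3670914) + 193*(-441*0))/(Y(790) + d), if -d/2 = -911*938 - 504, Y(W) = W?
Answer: -983707/3140162241138 ≈ -3.1327e-7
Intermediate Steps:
d = 1710044 (d = -2*(-911*938 - 504) = -2*(-854518 - 504) = -2*(-855022) = 1710044)
(1967414/(-3670914) + 193*(-441*0))/(Y(790) + d) = (1967414/(-3670914) + 193*(-441*0))/(790 + 1710044) = (1967414*(-1/3670914) + 193*0)/1710834 = (-983707/1835457 + 0)*(1/1710834) = -983707/1835457*1/1710834 = -983707/3140162241138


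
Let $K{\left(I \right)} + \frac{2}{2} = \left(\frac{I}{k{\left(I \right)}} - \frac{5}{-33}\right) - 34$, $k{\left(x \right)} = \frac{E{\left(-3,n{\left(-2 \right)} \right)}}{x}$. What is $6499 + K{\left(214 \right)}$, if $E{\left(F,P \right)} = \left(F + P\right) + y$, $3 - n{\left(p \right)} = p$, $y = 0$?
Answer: $\frac{968951}{33} \approx 29362.0$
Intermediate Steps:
$n{\left(p \right)} = 3 - p$
$E{\left(F,P \right)} = F + P$ ($E{\left(F,P \right)} = \left(F + P\right) + 0 = F + P$)
$k{\left(x \right)} = \frac{2}{x}$ ($k{\left(x \right)} = \frac{-3 + \left(3 - -2\right)}{x} = \frac{-3 + \left(3 + 2\right)}{x} = \frac{-3 + 5}{x} = \frac{2}{x}$)
$K{\left(I \right)} = - \frac{1150}{33} + \frac{I^{2}}{2}$ ($K{\left(I \right)} = -1 + \left(\left(\frac{I}{2 \frac{1}{I}} - \frac{5}{-33}\right) - 34\right) = -1 + \left(\left(I \frac{I}{2} - - \frac{5}{33}\right) - 34\right) = -1 + \left(\left(\frac{I^{2}}{2} + \frac{5}{33}\right) - 34\right) = -1 + \left(\left(\frac{5}{33} + \frac{I^{2}}{2}\right) - 34\right) = -1 + \left(- \frac{1117}{33} + \frac{I^{2}}{2}\right) = - \frac{1150}{33} + \frac{I^{2}}{2}$)
$6499 + K{\left(214 \right)} = 6499 - \left(\frac{1150}{33} - \frac{214^{2}}{2}\right) = 6499 + \left(- \frac{1150}{33} + \frac{1}{2} \cdot 45796\right) = 6499 + \left(- \frac{1150}{33} + 22898\right) = 6499 + \frac{754484}{33} = \frac{968951}{33}$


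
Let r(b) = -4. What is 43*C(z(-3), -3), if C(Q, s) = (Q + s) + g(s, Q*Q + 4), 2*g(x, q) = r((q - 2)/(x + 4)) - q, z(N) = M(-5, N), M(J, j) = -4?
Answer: -817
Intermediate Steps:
z(N) = -4
g(x, q) = -2 - q/2 (g(x, q) = (-4 - q)/2 = -2 - q/2)
C(Q, s) = -4 + Q + s - Q²/2 (C(Q, s) = (Q + s) + (-2 - (Q*Q + 4)/2) = (Q + s) + (-2 - (Q² + 4)/2) = (Q + s) + (-2 - (4 + Q²)/2) = (Q + s) + (-2 + (-2 - Q²/2)) = (Q + s) + (-4 - Q²/2) = -4 + Q + s - Q²/2)
43*C(z(-3), -3) = 43*(-4 - 4 - 3 - ½*(-4)²) = 43*(-4 - 4 - 3 - ½*16) = 43*(-4 - 4 - 3 - 8) = 43*(-19) = -817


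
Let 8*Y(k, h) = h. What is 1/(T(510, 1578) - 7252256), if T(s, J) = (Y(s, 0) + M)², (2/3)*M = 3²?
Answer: -4/29008295 ≈ -1.3789e-7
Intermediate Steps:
Y(k, h) = h/8
M = 27/2 (M = (3/2)*3² = (3/2)*9 = 27/2 ≈ 13.500)
T(s, J) = 729/4 (T(s, J) = ((⅛)*0 + 27/2)² = (0 + 27/2)² = (27/2)² = 729/4)
1/(T(510, 1578) - 7252256) = 1/(729/4 - 7252256) = 1/(-29008295/4) = -4/29008295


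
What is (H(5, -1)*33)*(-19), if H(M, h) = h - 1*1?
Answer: 1254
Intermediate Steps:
H(M, h) = -1 + h (H(M, h) = h - 1 = -1 + h)
(H(5, -1)*33)*(-19) = ((-1 - 1)*33)*(-19) = -2*33*(-19) = -66*(-19) = 1254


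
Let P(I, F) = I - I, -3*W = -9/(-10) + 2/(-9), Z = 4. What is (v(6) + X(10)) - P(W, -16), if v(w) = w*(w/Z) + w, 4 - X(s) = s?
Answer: 9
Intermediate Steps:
X(s) = 4 - s
W = -61/270 (W = -(-9/(-10) + 2/(-9))/3 = -(-9*(-⅒) + 2*(-⅑))/3 = -(9/10 - 2/9)/3 = -⅓*61/90 = -61/270 ≈ -0.22593)
P(I, F) = 0
v(w) = w + w²/4 (v(w) = w*(w/4) + w = w²/4 + w = w + w²/4)
(v(6) + X(10)) - P(W, -16) = ((¼)*6*(4 + 6) + (4 - 1*10)) - 1*0 = ((¼)*6*10 + (4 - 10)) + 0 = (15 - 6) + 0 = 9 + 0 = 9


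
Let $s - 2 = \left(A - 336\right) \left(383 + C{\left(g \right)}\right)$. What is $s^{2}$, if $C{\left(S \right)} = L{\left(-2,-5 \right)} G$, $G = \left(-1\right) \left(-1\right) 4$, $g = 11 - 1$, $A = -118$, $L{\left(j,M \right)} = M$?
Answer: $27159040000$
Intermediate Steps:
$g = 10$
$G = 4$ ($G = 1 \cdot 4 = 4$)
$C{\left(S \right)} = -20$ ($C{\left(S \right)} = \left(-5\right) 4 = -20$)
$s = -164800$ ($s = 2 + \left(-118 - 336\right) \left(383 - 20\right) = 2 - 164802 = -164800$)
$s^{2} = \left(-164800\right)^{2} = 27159040000$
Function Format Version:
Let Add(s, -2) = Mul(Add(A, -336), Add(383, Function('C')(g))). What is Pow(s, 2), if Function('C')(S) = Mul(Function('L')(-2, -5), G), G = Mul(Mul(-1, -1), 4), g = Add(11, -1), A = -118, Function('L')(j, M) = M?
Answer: 27159040000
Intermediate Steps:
g = 10
G = 4 (G = Mul(1, 4) = 4)
Function('C')(S) = -20 (Function('C')(S) = Mul(-5, 4) = -20)
s = -164800 (s = Add(2, Mul(Add(-118, -336), Add(383, -20))) = Add(2, Mul(-454, 363)) = Add(2, -164802) = -164800)
Pow(s, 2) = Pow(-164800, 2) = 27159040000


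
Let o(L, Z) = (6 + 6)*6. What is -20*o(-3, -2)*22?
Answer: -31680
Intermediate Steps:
o(L, Z) = 72 (o(L, Z) = 12*6 = 72)
-20*o(-3, -2)*22 = -20*72*22 = -1440*22 = -31680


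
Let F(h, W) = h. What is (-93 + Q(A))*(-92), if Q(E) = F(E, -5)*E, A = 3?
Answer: 7728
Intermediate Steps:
Q(E) = E² (Q(E) = E*E = E²)
(-93 + Q(A))*(-92) = (-93 + 3²)*(-92) = (-93 + 9)*(-92) = -84*(-92) = 7728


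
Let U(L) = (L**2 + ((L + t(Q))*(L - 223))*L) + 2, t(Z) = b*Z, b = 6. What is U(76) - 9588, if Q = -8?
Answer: -316626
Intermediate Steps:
t(Z) = 6*Z
U(L) = 2 + L**2 + L*(-223 + L)*(-48 + L) (U(L) = (L**2 + ((L + 6*(-8))*(L - 223))*L) + 2 = (L**2 + ((L - 48)*(-223 + L))*L) + 2 = (L**2 + ((-48 + L)*(-223 + L))*L) + 2 = (L**2 + ((-223 + L)*(-48 + L))*L) + 2 = (L**2 + L*(-223 + L)*(-48 + L)) + 2 = 2 + L**2 + L*(-223 + L)*(-48 + L))
U(76) - 9588 = (2 + 76**3 - 270*76**2 + 10704*76) - 9588 = (2 + 438976 - 270*5776 + 813504) - 9588 = (2 + 438976 - 1559520 + 813504) - 9588 = -307038 - 9588 = -316626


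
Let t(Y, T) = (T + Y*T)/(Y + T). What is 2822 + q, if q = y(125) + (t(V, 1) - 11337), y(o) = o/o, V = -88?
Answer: -8513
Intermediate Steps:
t(Y, T) = (T + T*Y)/(T + Y)
y(o) = 1
q = -11335 (q = 1 + (1*(1 - 88)/(1 - 88) - 11337) = 1 + (1*(-87)/(-87) - 11337) = 1 + (1*(-1/87)*(-87) - 11337) = 1 + (1 - 11337) = 1 - 11336 = -11335)
2822 + q = 2822 - 11335 = -8513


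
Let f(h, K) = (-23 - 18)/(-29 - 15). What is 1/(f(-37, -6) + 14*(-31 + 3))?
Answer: -44/17207 ≈ -0.0025571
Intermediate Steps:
f(h, K) = 41/44 (f(h, K) = -41/(-44) = -41*(-1/44) = 41/44)
1/(f(-37, -6) + 14*(-31 + 3)) = 1/(41/44 + 14*(-31 + 3)) = 1/(41/44 + 14*(-28)) = 1/(41/44 - 392) = 1/(-17207/44) = -44/17207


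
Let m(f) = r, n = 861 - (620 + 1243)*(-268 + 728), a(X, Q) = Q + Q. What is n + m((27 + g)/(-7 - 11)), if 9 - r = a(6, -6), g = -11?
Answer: -856098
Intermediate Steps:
a(X, Q) = 2*Q
n = -856119 (n = 861 - 1863*460 = 861 - 1*856980 = 861 - 856980 = -856119)
r = 21 (r = 9 - 2*(-6) = 9 - 1*(-12) = 9 + 12 = 21)
m(f) = 21
n + m((27 + g)/(-7 - 11)) = -856119 + 21 = -856098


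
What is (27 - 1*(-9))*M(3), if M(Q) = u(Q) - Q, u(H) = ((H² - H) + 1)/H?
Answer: -24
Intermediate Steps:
u(H) = (1 + H² - H)/H
M(Q) = -1 + 1/Q (M(Q) = (-1 + Q + 1/Q) - Q = -1 + 1/Q)
(27 - 1*(-9))*M(3) = (27 - 1*(-9))*((1 - 1*3)/3) = (27 + 9)*((1 - 3)/3) = 36*((⅓)*(-2)) = 36*(-⅔) = -24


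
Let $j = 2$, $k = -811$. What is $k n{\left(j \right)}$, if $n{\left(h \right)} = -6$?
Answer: $4866$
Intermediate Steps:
$k n{\left(j \right)} = \left(-811\right) \left(-6\right) = 4866$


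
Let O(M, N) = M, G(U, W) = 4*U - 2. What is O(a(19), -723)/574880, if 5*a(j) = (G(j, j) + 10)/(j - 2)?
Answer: 21/12216200 ≈ 1.7190e-6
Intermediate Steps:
G(U, W) = -2 + 4*U
a(j) = (8 + 4*j)/(5*(-2 + j)) (a(j) = (((-2 + 4*j) + 10)/(j - 2))/5 = ((8 + 4*j)/(-2 + j))/5 = (8 + 4*j)/(5*(-2 + j)))
O(a(19), -723)/574880 = (4*(2 + 19)/(5*(-2 + 19)))/574880 = ((⅘)*21/17)*(1/574880) = ((⅘)*(1/17)*21)*(1/574880) = (84/85)*(1/574880) = 21/12216200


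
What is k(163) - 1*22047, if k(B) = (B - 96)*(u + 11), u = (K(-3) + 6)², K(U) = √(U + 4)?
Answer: -18027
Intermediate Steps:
K(U) = √(4 + U)
u = 49 (u = (√(4 - 3) + 6)² = (√1 + 6)² = (1 + 6)² = 7² = 49)
k(B) = -5760 + 60*B (k(B) = (B - 96)*(49 + 11) = (-96 + B)*60 = -5760 + 60*B)
k(163) - 1*22047 = (-5760 + 60*163) - 1*22047 = (-5760 + 9780) - 22047 = 4020 - 22047 = -18027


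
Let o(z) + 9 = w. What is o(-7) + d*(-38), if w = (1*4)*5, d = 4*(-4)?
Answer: 619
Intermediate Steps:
d = -16
w = 20 (w = 4*5 = 20)
o(z) = 11 (o(z) = -9 + 20 = 11)
o(-7) + d*(-38) = 11 - 16*(-38) = 11 + 608 = 619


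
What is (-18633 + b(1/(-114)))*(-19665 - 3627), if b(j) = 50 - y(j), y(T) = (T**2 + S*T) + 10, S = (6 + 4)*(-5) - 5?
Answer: 156341661653/361 ≈ 4.3308e+8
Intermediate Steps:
S = -55 (S = 10*(-5) - 5 = -50 - 5 = -55)
y(T) = 10 + T**2 - 55*T (y(T) = (T**2 - 55*T) + 10 = 10 + T**2 - 55*T)
b(j) = 40 - j**2 + 55*j (b(j) = 50 - (10 + j**2 - 55*j) = 50 + (-10 - j**2 + 55*j) = 40 - j**2 + 55*j)
(-18633 + b(1/(-114)))*(-19665 - 3627) = (-18633 + (40 - (1/(-114))**2 + 55/(-114)))*(-19665 - 3627) = (-18633 + (40 - (-1/114)**2 + 55*(-1/114)))*(-23292) = (-18633 + (40 - 1*1/12996 - 55/114))*(-23292) = (-18633 + (40 - 1/12996 - 55/114))*(-23292) = (-18633 + 513569/12996)*(-23292) = -241640899/12996*(-23292) = 156341661653/361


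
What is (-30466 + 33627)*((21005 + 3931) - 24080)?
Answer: 2705816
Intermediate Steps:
(-30466 + 33627)*((21005 + 3931) - 24080) = 3161*(24936 - 24080) = 3161*856 = 2705816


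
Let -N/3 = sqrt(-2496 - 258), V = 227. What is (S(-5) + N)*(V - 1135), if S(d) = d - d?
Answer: 24516*I*sqrt(34) ≈ 1.4295e+5*I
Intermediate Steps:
S(d) = 0
N = -27*I*sqrt(34) (N = -3*sqrt(-2496 - 258) = -27*I*sqrt(34) ≈ -157.44*I)
(S(-5) + N)*(V - 1135) = (0 - 27*I*sqrt(34))*(227 - 1135) = -27*I*sqrt(34)*(-908) = 24516*I*sqrt(34)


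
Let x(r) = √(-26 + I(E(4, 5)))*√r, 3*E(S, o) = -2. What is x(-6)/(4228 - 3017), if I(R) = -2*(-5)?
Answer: -4*√6/1211 ≈ -0.0080908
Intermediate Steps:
E(S, o) = -⅔ (E(S, o) = (⅓)*(-2) = -⅔)
I(R) = 10
x(r) = 4*I*√r (x(r) = √(-26 + 10)*√r = √(-16)*√r = (4*I)*√r = 4*I*√r)
x(-6)/(4228 - 3017) = (4*I*√(-6))/(4228 - 3017) = (4*I*(I*√6))/1211 = -4*√6*(1/1211) = -4*√6/1211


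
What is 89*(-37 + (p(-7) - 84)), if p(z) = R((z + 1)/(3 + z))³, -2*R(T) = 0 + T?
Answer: -691619/64 ≈ -10807.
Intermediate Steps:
R(T) = -T/2 (R(T) = -(0 + T)/2 = -T/2)
p(z) = -(1 + z)³/(8*(3 + z)³) (p(z) = (-(z + 1)/(2*(3 + z)))³ = (-(1 + z)/(2*(3 + z)))³ = -(1 + z)³/(8*(3 + z)³))
89*(-37 + (p(-7) - 84)) = 89*(-37 + ((-1 - 1*(-7))³/(8*(3 - 7)³) - 84)) = 89*(-37 + ((⅛)*(-1 + 7)³/(-4)³ - 84)) = 89*(-37 + ((⅛)*6³*(-1/64) - 84)) = 89*(-37 + ((⅛)*216*(-1/64) - 84)) = 89*(-37 + (-27/64 - 84)) = 89*(-37 - 5403/64) = 89*(-7771/64) = -691619/64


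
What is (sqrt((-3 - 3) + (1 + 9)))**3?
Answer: 8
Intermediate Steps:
(sqrt((-3 - 3) + (1 + 9)))**3 = (sqrt(-6 + 10))**3 = (sqrt(4))**3 = 2**3 = 8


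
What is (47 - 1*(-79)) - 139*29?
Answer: -3905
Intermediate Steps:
(47 - 1*(-79)) - 139*29 = (47 + 79) - 4031 = 126 - 4031 = -3905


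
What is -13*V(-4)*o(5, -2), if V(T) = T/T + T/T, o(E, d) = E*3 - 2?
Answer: -338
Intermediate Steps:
o(E, d) = -2 + 3*E (o(E, d) = 3*E - 2 = -2 + 3*E)
V(T) = 2 (V(T) = 1 + 1 = 2)
-13*V(-4)*o(5, -2) = -26*(-2 + 3*5) = -26*(-2 + 15) = -26*13 = -13*26 = -338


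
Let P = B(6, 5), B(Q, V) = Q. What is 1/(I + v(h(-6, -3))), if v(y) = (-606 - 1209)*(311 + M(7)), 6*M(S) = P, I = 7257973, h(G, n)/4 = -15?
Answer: 1/6691693 ≈ 1.4944e-7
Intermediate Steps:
h(G, n) = -60 (h(G, n) = 4*(-15) = -60)
P = 6
M(S) = 1 (M(S) = (⅙)*6 = 1)
v(y) = -566280 (v(y) = (-606 - 1209)*(311 + 1) = -1815*312 = -566280)
1/(I + v(h(-6, -3))) = 1/(7257973 - 566280) = 1/6691693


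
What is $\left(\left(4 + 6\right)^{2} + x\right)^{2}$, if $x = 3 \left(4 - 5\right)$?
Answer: $9409$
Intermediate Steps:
$x = -3$ ($x = 3 \left(-1\right) = -3$)
$\left(\left(4 + 6\right)^{2} + x\right)^{2} = \left(\left(4 + 6\right)^{2} - 3\right)^{2} = \left(10^{2} - 3\right)^{2} = \left(100 - 3\right)^{2} = 97^{2} = 9409$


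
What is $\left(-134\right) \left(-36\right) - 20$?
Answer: $4804$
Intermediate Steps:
$\left(-134\right) \left(-36\right) - 20 = 4824 - 20 = 4804$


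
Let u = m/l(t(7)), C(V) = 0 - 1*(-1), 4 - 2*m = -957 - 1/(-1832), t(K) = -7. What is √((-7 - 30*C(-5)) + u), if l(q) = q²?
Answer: I*√1118042349/6412 ≈ 5.2148*I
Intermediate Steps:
m = 1760551/3664 (m = 2 - (-957 - 1/(-1832))/2 = 2 - (-957 - 1*(-1/1832))/2 = 2 - (-957 + 1/1832)/2 = 2 - ½*(-1753223/1832) = 2 + 1753223/3664 = 1760551/3664 ≈ 480.50)
C(V) = 1 (C(V) = 0 + 1 = 1)
u = 1760551/179536 (u = 1760551/(3664*((-7)²)) = (1760551/3664)/49 = (1760551/3664)*(1/49) = 1760551/179536 ≈ 9.8061)
√((-7 - 30*C(-5)) + u) = √((-7 - 30*1) + 1760551/179536) = √((-7 - 30) + 1760551/179536) = √(-37 + 1760551/179536) = √(-4882281/179536) = I*√1118042349/6412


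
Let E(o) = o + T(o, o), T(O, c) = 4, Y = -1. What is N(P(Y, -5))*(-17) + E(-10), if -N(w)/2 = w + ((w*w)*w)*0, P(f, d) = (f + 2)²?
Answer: 28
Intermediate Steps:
P(f, d) = (2 + f)²
E(o) = 4 + o (E(o) = o + 4 = 4 + o)
N(w) = -2*w (N(w) = -2*(w + ((w*w)*w)*0) = -2*(w + (w²*w)*0) = -2*(w + w³*0) = -2*(w + 0) = -2*w)
N(P(Y, -5))*(-17) + E(-10) = -2*(2 - 1)²*(-17) + (4 - 10) = -2*1²*(-17) - 6 = -2*1*(-17) - 6 = -2*(-17) - 6 = 34 - 6 = 28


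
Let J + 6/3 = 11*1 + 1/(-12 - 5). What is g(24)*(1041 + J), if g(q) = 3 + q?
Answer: 481923/17 ≈ 28348.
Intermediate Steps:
J = 152/17 (J = -2 + (11*1 + 1/(-12 - 5)) = -2 + (11 + 1/(-17)) = -2 + (11 - 1/17) = -2 + 186/17 = 152/17 ≈ 8.9412)
g(24)*(1041 + J) = (3 + 24)*(1041 + 152/17) = 27*(17849/17) = 481923/17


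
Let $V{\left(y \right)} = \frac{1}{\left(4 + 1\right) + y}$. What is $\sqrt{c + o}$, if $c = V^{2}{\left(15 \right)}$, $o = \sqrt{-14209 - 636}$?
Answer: $\frac{\sqrt{1 + 400 i \sqrt{14845}}}{20} \approx 7.8052 + 7.805 i$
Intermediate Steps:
$V{\left(y \right)} = \frac{1}{5 + y}$
$o = i \sqrt{14845}$ ($o = \sqrt{-14845} = i \sqrt{14845} \approx 121.84 i$)
$c = \frac{1}{400}$ ($c = \left(\frac{1}{5 + 15}\right)^{2} = \left(\frac{1}{20}\right)^{2} = \frac{1}{400} \approx 0.0025$)
$\sqrt{c + o} = \sqrt{\frac{1}{400} + i \sqrt{14845}}$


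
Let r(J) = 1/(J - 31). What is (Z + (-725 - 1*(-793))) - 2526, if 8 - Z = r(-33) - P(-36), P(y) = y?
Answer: -159103/64 ≈ -2486.0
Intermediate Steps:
r(J) = 1/(-31 + J)
Z = -1791/64 (Z = 8 - (1/(-31 - 33) - 1*(-36)) = 8 - (1/(-64) + 36) = 8 - (-1/64 + 36) = 8 - 1*2303/64 = 8 - 2303/64 = -1791/64 ≈ -27.984)
(Z + (-725 - 1*(-793))) - 2526 = (-1791/64 + (-725 - 1*(-793))) - 2526 = (-1791/64 + (-725 + 793)) - 2526 = (-1791/64 + 68) - 2526 = 2561/64 - 2526 = -159103/64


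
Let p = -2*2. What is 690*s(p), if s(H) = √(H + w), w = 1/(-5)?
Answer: 138*I*√105 ≈ 1414.1*I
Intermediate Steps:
w = -⅕ ≈ -0.20000
p = -4
s(H) = √(-⅕ + H) (s(H) = √(H - ⅕) = √(-⅕ + H))
690*s(p) = 690*(√(-5 + 25*(-4))/5) = 690*(√(-5 - 100)/5) = 690*(√(-105)/5) = 690*((I*√105)/5) = 690*(I*√105/5) = 138*I*√105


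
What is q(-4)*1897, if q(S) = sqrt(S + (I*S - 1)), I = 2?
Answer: 1897*I*sqrt(13) ≈ 6839.7*I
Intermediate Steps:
q(S) = sqrt(-1 + 3*S) (q(S) = sqrt(S + (2*S - 1)) = sqrt(S + (-1 + 2*S)) = sqrt(-1 + 3*S))
q(-4)*1897 = sqrt(-1 + 3*(-4))*1897 = sqrt(-1 - 12)*1897 = sqrt(-13)*1897 = (I*sqrt(13))*1897 = 1897*I*sqrt(13)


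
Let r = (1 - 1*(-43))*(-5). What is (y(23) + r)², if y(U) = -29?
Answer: 62001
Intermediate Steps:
r = -220 (r = (1 + 43)*(-5) = 44*(-5) = -220)
(y(23) + r)² = (-29 - 220)² = (-249)² = 62001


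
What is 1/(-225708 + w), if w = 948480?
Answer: 1/722772 ≈ 1.3836e-6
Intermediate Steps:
1/(-225708 + w) = 1/(-225708 + 948480) = 1/722772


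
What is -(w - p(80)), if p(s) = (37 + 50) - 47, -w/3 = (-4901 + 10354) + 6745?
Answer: 36634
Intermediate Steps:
w = -36594 (w = -3*((-4901 + 10354) + 6745) = -3*(5453 + 6745) = -3*12198 = -36594)
p(s) = 40 (p(s) = 87 - 47 = 40)
-(w - p(80)) = -(-36594 - 1*40) = -(-36594 - 40) = -1*(-36634) = 36634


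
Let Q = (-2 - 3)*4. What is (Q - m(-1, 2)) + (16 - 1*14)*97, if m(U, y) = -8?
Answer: 182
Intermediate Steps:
Q = -20 (Q = -5*4 = -20)
(Q - m(-1, 2)) + (16 - 1*14)*97 = (-20 - 1*(-8)) + (16 - 1*14)*97 = (-20 + 8) + (16 - 14)*97 = -12 + 2*97 = -12 + 194 = 182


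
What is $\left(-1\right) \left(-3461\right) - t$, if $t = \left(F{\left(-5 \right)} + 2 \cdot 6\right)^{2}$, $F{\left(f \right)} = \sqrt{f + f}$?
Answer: $3327 - 24 i \sqrt{10} \approx 3327.0 - 75.895 i$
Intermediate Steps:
$F{\left(f \right)} = \sqrt{2} \sqrt{f}$ ($F{\left(f \right)} = \sqrt{2 f} = \sqrt{2} \sqrt{f}$)
$t = \left(12 + i \sqrt{10}\right)^{2}$ ($t = \left(\sqrt{2} \sqrt{-5} + 2 \cdot 6\right)^{2} = \left(\sqrt{2} i \sqrt{5} + 12\right)^{2} = \left(i \sqrt{10} + 12\right)^{2} = \left(12 + i \sqrt{10}\right)^{2} \approx 134.0 + 75.895 i$)
$\left(-1\right) \left(-3461\right) - t = \left(-1\right) \left(-3461\right) - \left(12 + i \sqrt{10}\right)^{2} = 3461 - \left(12 + i \sqrt{10}\right)^{2}$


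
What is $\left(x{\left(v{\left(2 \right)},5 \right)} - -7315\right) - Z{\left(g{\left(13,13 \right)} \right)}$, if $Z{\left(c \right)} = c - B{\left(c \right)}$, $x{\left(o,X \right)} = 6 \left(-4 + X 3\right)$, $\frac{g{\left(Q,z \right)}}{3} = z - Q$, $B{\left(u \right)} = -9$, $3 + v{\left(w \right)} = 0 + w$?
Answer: $7372$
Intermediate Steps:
$v{\left(w \right)} = -3 + w$ ($v{\left(w \right)} = -3 + \left(0 + w\right) = -3 + w$)
$g{\left(Q,z \right)} = - 3 Q + 3 z$ ($g{\left(Q,z \right)} = 3 \left(z - Q\right) = - 3 Q + 3 z$)
$x{\left(o,X \right)} = -24 + 18 X$ ($x{\left(o,X \right)} = 6 \left(-4 + 3 X\right) = -24 + 18 X$)
$Z{\left(c \right)} = 9 + c$ ($Z{\left(c \right)} = c - -9 = c + 9 = 9 + c$)
$\left(x{\left(v{\left(2 \right)},5 \right)} - -7315\right) - Z{\left(g{\left(13,13 \right)} \right)} = \left(\left(-24 + 18 \cdot 5\right) - -7315\right) - \left(9 + \left(\left(-3\right) 13 + 3 \cdot 13\right)\right) = \left(\left(-24 + 90\right) + 7315\right) - \left(9 + \left(-39 + 39\right)\right) = \left(66 + 7315\right) - \left(9 + 0\right) = 7381 - 9 = 7372$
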